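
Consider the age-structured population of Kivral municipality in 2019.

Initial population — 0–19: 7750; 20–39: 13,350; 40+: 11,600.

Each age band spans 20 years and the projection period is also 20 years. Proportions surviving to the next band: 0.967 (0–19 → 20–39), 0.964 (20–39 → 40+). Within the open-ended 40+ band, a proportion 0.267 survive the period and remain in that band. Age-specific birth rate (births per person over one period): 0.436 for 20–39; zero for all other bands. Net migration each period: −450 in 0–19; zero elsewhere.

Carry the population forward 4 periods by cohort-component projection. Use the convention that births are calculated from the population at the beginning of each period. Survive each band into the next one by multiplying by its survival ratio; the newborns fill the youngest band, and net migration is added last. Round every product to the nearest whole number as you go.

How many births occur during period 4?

1188

Period 1:
Births: 13350 * 0.436 = 5821
20–39: 7750 * 0.967 = 7494
40+: 13350 * 0.964 + 11600 * 0.267 = 12869 + 3097 = 15966
Net migration: 0–19 − 450 → 5371
End of period: [5371, 7494, 15966]
Period 2:
Births: 7494 * 0.436 = 3267
20–39: 5371 * 0.967 = 5194
40+: 7494 * 0.964 + 15966 * 0.267 = 7224 + 4263 = 11487
Net migration: 0–19 − 450 → 2817
End of period: [2817, 5194, 11487]
Period 3:
Births: 5194 * 0.436 = 2265
20–39: 2817 * 0.967 = 2724
40+: 5194 * 0.964 + 11487 * 0.267 = 5007 + 3067 = 8074
Net migration: 0–19 − 450 → 1815
End of period: [1815, 2724, 8074]
Period 4:
Births: 2724 * 0.436 = 1188
20–39: 1815 * 0.967 = 1755
40+: 2724 * 0.964 + 8074 * 0.267 = 2626 + 2156 = 4782
Net migration: 0–19 − 450 → 738
End of period: [738, 1755, 4782]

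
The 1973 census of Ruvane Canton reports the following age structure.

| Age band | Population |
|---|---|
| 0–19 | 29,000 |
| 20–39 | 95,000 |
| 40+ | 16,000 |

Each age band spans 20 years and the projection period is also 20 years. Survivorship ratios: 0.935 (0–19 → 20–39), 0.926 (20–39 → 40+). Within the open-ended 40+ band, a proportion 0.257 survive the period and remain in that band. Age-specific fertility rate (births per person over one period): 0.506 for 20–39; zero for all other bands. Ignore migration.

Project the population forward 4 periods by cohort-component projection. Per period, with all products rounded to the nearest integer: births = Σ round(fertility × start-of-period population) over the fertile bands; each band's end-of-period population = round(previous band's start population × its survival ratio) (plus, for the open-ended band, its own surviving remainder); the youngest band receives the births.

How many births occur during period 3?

Call the groups 1 to 3, youngest first.
[period 1]
Births: 95000 * 0.506 = 48070
Group 2: 29000 * 0.935 = 27115
Group 3: 95000 * 0.926 + 16000 * 0.257 = 87970 + 4112 = 92082
End of period: [48070, 27115, 92082]
[period 2]
Births: 27115 * 0.506 = 13720
Group 2: 48070 * 0.935 = 44945
Group 3: 27115 * 0.926 + 92082 * 0.257 = 25108 + 23665 = 48773
End of period: [13720, 44945, 48773]
[period 3]
Births: 44945 * 0.506 = 22742
Group 2: 13720 * 0.935 = 12828
Group 3: 44945 * 0.926 + 48773 * 0.257 = 41619 + 12535 = 54154
End of period: [22742, 12828, 54154]

22742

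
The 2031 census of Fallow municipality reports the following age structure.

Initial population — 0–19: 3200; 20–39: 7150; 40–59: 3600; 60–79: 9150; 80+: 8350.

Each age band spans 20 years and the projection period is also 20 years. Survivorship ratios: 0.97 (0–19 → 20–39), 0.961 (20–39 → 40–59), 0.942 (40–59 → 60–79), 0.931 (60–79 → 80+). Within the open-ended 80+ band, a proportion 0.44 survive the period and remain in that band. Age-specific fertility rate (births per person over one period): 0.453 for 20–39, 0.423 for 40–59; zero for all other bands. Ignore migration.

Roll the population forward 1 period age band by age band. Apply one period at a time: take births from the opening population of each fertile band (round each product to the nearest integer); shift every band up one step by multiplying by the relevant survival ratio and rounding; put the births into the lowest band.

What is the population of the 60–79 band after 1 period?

Period 1.
Births: 7150 × 0.453 = 3239 ; 3600 × 0.423 = 1523 → 4762
20–39: 3200 × 0.97 = 3104
40–59: 7150 × 0.961 = 6871
60–79: 3600 × 0.942 = 3391
80+: 9150 × 0.931 + 8350 × 0.44 = 8519 + 3674 = 12193
Giving 4762 / 3104 / 6871 / 3391 / 12193.

3391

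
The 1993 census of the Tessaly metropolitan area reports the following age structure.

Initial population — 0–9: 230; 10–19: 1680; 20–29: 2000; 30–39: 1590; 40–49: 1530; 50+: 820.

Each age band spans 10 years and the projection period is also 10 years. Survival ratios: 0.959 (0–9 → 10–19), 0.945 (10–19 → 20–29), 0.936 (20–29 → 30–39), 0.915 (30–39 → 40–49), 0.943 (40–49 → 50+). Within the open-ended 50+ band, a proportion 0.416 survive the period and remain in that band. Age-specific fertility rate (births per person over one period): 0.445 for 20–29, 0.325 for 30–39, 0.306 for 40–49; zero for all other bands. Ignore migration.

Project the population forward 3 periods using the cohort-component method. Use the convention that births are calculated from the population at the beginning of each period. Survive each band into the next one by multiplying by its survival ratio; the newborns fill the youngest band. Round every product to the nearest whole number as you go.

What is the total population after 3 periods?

After projecting period 1:
Births: 2000 * 0.445 = 890  |  1590 * 0.325 = 517  |  1530 * 0.306 = 468 — total 1875
10–19: 230 * 0.959 = 221
20–29: 1680 * 0.945 = 1588
30–39: 2000 * 0.936 = 1872
40–49: 1590 * 0.915 = 1455
50+: 1530 * 0.943 + 820 * 0.416 = 1443 + 341 = 1784
Giving 1875 / 221 / 1588 / 1872 / 1455 / 1784.
After projecting period 2:
Births: 1588 * 0.445 = 707  |  1872 * 0.325 = 608  |  1455 * 0.306 = 445 — total 1760
10–19: 1875 * 0.959 = 1798
20–29: 221 * 0.945 = 209
30–39: 1588 * 0.936 = 1486
40–49: 1872 * 0.915 = 1713
50+: 1455 * 0.943 + 1784 * 0.416 = 1372 + 742 = 2114
Giving 1760 / 1798 / 209 / 1486 / 1713 / 2114.
After projecting period 3:
Births: 209 * 0.445 = 93  |  1486 * 0.325 = 483  |  1713 * 0.306 = 524 — total 1100
10–19: 1760 * 0.959 = 1688
20–29: 1798 * 0.945 = 1699
30–39: 209 * 0.936 = 196
40–49: 1486 * 0.915 = 1360
50+: 1713 * 0.943 + 2114 * 0.416 = 1615 + 879 = 2494
Giving 1100 / 1688 / 1699 / 196 / 1360 / 2494.
Total after period 3: 1100 + 1688 + 1699 + 196 + 1360 + 2494 = 8537

8537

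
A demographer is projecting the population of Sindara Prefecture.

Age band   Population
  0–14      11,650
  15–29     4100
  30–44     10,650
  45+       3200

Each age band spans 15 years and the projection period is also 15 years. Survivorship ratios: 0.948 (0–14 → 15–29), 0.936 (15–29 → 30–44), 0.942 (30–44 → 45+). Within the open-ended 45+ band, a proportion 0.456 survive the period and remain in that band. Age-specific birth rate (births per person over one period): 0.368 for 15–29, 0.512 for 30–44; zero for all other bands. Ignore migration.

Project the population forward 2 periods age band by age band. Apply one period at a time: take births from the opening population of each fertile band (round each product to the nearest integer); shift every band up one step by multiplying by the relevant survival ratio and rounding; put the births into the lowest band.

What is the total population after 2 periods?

(Groups numbered youngest = 1 to oldest = 4.)
[period 1]
Births: 4100 × 0.368 = 1509 ; 10650 × 0.512 = 5453 — total 6962
Group 2: 11650 × 0.948 = 11044
Group 3: 4100 × 0.936 = 3838
Group 4: 10650 × 0.942 + 3200 × 0.456 = 10032 + 1459 = 11491
Population now: 0–14=6962, 15–29=11044, 30–44=3838, 45+=11491
[period 2]
Births: 11044 × 0.368 = 4064 ; 3838 × 0.512 = 1965 — total 6029
Group 2: 6962 × 0.948 = 6600
Group 3: 11044 × 0.936 = 10337
Group 4: 3838 × 0.942 + 11491 × 0.456 = 3615 + 5240 = 8855
Population now: 0–14=6029, 15–29=6600, 30–44=10337, 45+=8855
Total after period 2: 6029 + 6600 + 10337 + 8855 = 31821

31821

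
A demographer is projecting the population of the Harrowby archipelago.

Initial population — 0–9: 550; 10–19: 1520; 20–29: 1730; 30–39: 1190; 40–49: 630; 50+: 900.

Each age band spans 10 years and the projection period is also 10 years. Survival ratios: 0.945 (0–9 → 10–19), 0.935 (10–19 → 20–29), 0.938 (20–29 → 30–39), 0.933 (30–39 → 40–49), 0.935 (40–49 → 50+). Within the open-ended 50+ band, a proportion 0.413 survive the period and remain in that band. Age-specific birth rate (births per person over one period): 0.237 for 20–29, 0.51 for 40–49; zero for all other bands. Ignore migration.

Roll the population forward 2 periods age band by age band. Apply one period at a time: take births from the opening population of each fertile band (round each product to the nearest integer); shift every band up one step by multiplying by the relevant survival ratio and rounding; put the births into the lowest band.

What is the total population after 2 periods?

Numbering the bands 1..6 from youngest to oldest:
— Period 1 —
Births: 1730 × 0.237 = 410  |  630 × 0.51 = 321 → total 731
Band 2: 550 × 0.945 = 520
Band 3: 1520 × 0.935 = 1421
Band 4: 1730 × 0.938 = 1623
Band 5: 1190 × 0.933 = 1110
Band 6: 630 × 0.935 + 900 × 0.413 = 589 + 372 = 961
→ [731, 520, 1421, 1623, 1110, 961]
— Period 2 —
Births: 1421 × 0.237 = 337  |  1110 × 0.51 = 566 → total 903
Band 2: 731 × 0.945 = 691
Band 3: 520 × 0.935 = 486
Band 4: 1421 × 0.938 = 1333
Band 5: 1623 × 0.933 = 1514
Band 6: 1110 × 0.935 + 961 × 0.413 = 1038 + 397 = 1435
→ [903, 691, 486, 1333, 1514, 1435]
Total after period 2: 903 + 691 + 486 + 1333 + 1514 + 1435 = 6362

6362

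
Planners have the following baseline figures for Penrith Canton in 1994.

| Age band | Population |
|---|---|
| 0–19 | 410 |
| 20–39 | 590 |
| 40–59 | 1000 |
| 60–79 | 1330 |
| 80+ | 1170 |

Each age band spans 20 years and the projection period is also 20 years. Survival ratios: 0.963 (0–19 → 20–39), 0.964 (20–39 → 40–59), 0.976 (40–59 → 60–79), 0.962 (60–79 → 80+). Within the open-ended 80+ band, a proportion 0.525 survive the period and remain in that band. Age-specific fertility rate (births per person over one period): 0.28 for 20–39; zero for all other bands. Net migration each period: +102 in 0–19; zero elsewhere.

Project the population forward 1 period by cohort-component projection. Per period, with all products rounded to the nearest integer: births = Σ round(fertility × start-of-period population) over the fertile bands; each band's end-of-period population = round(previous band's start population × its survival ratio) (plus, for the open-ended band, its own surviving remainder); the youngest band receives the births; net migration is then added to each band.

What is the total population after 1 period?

After projecting period 1:
Births: 590 × 0.28 = 165
20–39: 410 × 0.963 = 395
40–59: 590 × 0.964 = 569
60–79: 1000 × 0.976 = 976
80+: 1330 × 0.962 + 1170 × 0.525 = 1279 + 614 = 1893
Net migration: 0–19 + 102 → 267
→ [267, 395, 569, 976, 1893]
Total after period 1: 267 + 395 + 569 + 976 + 1893 = 4100

4100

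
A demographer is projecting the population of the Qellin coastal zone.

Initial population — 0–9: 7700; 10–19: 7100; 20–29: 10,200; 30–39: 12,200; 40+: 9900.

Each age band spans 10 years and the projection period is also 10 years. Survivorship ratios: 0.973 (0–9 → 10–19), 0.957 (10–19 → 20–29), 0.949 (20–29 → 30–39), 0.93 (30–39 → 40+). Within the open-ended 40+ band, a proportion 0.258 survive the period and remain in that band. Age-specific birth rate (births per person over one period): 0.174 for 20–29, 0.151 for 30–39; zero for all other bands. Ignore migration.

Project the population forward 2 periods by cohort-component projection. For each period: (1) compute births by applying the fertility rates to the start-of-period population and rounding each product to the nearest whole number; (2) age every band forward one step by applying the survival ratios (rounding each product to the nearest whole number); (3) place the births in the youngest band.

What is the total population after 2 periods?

32369

Period 1.
Births: 10200 * 0.174 = 1775 ; 12200 * 0.151 = 1842 → total 3617
10–19: 7700 * 0.973 = 7492
20–29: 7100 * 0.957 = 6795
30–39: 10200 * 0.949 = 9680
40+: 12200 * 0.93 + 9900 * 0.258 = 11346 + 2554 = 13900
Population now: 0–9=3617, 10–19=7492, 20–29=6795, 30–39=9680, 40+=13900
Period 2.
Births: 6795 * 0.174 = 1182 ; 9680 * 0.151 = 1462 → total 2644
10–19: 3617 * 0.973 = 3519
20–29: 7492 * 0.957 = 7170
30–39: 6795 * 0.949 = 6448
40+: 9680 * 0.93 + 13900 * 0.258 = 9002 + 3586 = 12588
Population now: 0–9=2644, 10–19=3519, 20–29=7170, 30–39=6448, 40+=12588
Total after period 2: 2644 + 3519 + 7170 + 6448 + 12588 = 32369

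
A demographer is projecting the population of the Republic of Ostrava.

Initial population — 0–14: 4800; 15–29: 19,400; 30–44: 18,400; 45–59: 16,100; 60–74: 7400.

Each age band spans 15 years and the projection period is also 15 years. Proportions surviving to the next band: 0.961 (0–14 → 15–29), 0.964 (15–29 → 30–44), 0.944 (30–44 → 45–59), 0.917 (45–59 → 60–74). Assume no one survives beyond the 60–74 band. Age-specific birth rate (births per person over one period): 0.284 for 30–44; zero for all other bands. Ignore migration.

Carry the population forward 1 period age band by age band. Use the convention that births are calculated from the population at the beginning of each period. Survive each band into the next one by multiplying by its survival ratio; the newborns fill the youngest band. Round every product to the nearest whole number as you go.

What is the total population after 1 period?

Call the groups 1 to 5, youngest first.
— Period 1 —
Births: 18400 * 0.284 = 5226
Group 2: 4800 * 0.961 = 4613
Group 3: 19400 * 0.964 = 18702
Group 4: 18400 * 0.944 = 17370
Group 5: 16100 * 0.917 = 14764
→ [5226, 4613, 18702, 17370, 14764]
Total after period 1: 5226 + 4613 + 18702 + 17370 + 14764 = 60675

60675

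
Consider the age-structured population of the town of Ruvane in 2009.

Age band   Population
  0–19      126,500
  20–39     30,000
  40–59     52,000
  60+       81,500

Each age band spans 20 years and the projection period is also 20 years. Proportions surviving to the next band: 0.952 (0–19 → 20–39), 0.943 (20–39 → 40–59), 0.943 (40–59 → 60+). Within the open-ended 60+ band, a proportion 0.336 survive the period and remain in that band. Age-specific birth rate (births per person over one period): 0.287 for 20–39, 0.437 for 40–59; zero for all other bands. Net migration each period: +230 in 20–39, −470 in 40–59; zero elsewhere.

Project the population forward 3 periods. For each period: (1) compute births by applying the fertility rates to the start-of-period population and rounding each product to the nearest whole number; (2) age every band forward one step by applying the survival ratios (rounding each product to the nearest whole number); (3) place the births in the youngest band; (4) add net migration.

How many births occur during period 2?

46786

Period 1.
Births: 30000 × 0.287 = 8610, 52000 × 0.437 = 22724 → total 31334
20–39: 126500 × 0.952 = 120428
40–59: 30000 × 0.943 = 28290
60+: 52000 × 0.943 + 81500 × 0.336 = 49036 + 27384 = 76420
Net migration: 20–39 + 230 → 120658; 40–59 − 470 → 27820
Population now: 0–19=31334, 20–39=120658, 40–59=27820, 60+=76420
Period 2.
Births: 120658 × 0.287 = 34629, 27820 × 0.437 = 12157 → total 46786
20–39: 31334 × 0.952 = 29830
40–59: 120658 × 0.943 = 113780
60+: 27820 × 0.943 + 76420 × 0.336 = 26234 + 25677 = 51911
Net migration: 20–39 + 230 → 30060; 40–59 − 470 → 113310
Population now: 0–19=46786, 20–39=30060, 40–59=113310, 60+=51911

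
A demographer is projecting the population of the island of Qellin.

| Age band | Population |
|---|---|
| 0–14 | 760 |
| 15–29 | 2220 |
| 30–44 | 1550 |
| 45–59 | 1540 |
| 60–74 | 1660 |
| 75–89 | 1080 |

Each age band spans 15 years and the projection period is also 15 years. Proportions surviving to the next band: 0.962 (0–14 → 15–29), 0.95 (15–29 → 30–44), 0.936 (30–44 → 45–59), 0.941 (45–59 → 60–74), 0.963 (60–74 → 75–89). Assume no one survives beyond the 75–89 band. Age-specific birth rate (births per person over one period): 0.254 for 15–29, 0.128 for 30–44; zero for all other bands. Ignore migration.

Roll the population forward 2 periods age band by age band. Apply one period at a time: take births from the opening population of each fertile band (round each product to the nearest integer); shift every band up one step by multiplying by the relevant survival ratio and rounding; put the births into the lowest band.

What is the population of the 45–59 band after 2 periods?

Let group 1 be 0–14 through group 6 = 75–89.
[period 1]
Births: 2220 × 0.254 = 564  |  1550 × 0.128 = 198 ⇒ total 762
Group 2: 760 × 0.962 = 731
Group 3: 2220 × 0.95 = 2109
Group 4: 1550 × 0.936 = 1451
Group 5: 1540 × 0.941 = 1449
Group 6: 1660 × 0.963 = 1599
Giving 762 / 731 / 2109 / 1451 / 1449 / 1599.
[period 2]
Births: 731 × 0.254 = 186  |  2109 × 0.128 = 270 ⇒ total 456
Group 2: 762 × 0.962 = 733
Group 3: 731 × 0.95 = 694
Group 4: 2109 × 0.936 = 1974
Group 5: 1451 × 0.941 = 1365
Group 6: 1449 × 0.963 = 1395
Giving 456 / 733 / 694 / 1974 / 1365 / 1395.

1974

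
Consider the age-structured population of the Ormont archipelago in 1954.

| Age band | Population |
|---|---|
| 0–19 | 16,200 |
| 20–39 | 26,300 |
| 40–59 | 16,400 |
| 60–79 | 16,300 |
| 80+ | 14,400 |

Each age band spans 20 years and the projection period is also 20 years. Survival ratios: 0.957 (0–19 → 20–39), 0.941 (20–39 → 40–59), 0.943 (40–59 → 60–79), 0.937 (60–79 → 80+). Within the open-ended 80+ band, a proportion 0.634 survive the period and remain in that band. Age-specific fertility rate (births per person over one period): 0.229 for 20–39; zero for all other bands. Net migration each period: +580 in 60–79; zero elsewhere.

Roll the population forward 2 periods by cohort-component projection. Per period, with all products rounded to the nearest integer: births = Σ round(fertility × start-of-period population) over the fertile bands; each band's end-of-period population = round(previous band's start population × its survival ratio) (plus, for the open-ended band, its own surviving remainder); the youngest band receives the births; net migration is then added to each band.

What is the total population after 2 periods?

After projecting period 1:
Births: 26300 × 0.229 = 6023
20–39: 16200 × 0.957 = 15503
40–59: 26300 × 0.941 = 24748
60–79: 16400 × 0.943 = 15465
80+: 16300 × 0.937 + 14400 × 0.634 = 15273 + 9130 = 24403
Net migration: 60–79 + 580 → 16045
→ [6023, 15503, 24748, 16045, 24403]
After projecting period 2:
Births: 15503 × 0.229 = 3550
20–39: 6023 × 0.957 = 5764
40–59: 15503 × 0.941 = 14588
60–79: 24748 × 0.943 = 23337
80+: 16045 × 0.937 + 24403 × 0.634 = 15034 + 15472 = 30506
Net migration: 60–79 + 580 → 23917
→ [3550, 5764, 14588, 23917, 30506]
Total after period 2: 3550 + 5764 + 14588 + 23917 + 30506 = 78325

78325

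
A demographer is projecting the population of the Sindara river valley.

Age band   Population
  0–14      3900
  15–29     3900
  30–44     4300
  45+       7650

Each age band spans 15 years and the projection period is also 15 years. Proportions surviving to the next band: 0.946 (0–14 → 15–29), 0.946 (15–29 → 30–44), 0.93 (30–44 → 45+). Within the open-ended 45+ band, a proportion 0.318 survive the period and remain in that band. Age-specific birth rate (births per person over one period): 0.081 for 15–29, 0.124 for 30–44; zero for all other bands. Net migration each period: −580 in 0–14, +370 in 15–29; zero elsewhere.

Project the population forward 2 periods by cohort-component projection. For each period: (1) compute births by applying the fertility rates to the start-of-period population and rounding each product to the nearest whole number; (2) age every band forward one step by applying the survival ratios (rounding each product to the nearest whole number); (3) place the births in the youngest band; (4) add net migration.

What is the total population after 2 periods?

10146

Let band 1 be 0–14 through band 4 = 45+.
[period 1]
Births: 3900 × 0.081 = 316, 4300 × 0.124 = 533 → 849
Band 2: 3900 × 0.946 = 3689
Band 3: 3900 × 0.946 = 3689
Band 4: 4300 × 0.93 + 7650 × 0.318 = 3999 + 2433 = 6432
Net migration: Band 1 − 580 → 269; Band 2 + 370 → 4059
→ [269, 4059, 3689, 6432]
[period 2]
Births: 4059 × 0.081 = 329, 3689 × 0.124 = 457 → 786
Band 2: 269 × 0.946 = 254
Band 3: 4059 × 0.946 = 3840
Band 4: 3689 × 0.93 + 6432 × 0.318 = 3431 + 2045 = 5476
Net migration: Band 1 − 580 → 206; Band 2 + 370 → 624
→ [206, 624, 3840, 5476]
Total after period 2: 206 + 624 + 3840 + 5476 = 10146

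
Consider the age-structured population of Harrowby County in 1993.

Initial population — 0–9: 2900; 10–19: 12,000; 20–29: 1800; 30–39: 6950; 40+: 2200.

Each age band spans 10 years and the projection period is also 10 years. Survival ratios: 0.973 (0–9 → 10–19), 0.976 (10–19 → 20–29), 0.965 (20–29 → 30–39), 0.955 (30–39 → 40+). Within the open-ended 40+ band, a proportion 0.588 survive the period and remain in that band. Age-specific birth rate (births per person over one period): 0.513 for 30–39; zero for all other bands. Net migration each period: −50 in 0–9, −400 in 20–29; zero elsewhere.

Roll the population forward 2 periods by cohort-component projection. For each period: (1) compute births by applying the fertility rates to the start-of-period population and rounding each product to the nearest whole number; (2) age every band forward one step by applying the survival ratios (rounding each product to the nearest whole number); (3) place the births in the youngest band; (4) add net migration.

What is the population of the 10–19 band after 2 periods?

3420

— Period 1 —
Births: 6950 × 0.513 = 3565
10–19: 2900 × 0.973 = 2822
20–29: 12000 × 0.976 = 11712
30–39: 1800 × 0.965 = 1737
40+: 6950 × 0.955 + 2200 × 0.588 = 6637 + 1294 = 7931
Net migration: 0–9 − 50 → 3515; 20–29 − 400 → 11312
End of period: [3515, 2822, 11312, 1737, 7931]
— Period 2 —
Births: 1737 × 0.513 = 891
10–19: 3515 × 0.973 = 3420
20–29: 2822 × 0.976 = 2754
30–39: 11312 × 0.965 = 10916
40+: 1737 × 0.955 + 7931 × 0.588 = 1659 + 4663 = 6322
Net migration: 0–9 − 50 → 841; 20–29 − 400 → 2354
End of period: [841, 3420, 2354, 10916, 6322]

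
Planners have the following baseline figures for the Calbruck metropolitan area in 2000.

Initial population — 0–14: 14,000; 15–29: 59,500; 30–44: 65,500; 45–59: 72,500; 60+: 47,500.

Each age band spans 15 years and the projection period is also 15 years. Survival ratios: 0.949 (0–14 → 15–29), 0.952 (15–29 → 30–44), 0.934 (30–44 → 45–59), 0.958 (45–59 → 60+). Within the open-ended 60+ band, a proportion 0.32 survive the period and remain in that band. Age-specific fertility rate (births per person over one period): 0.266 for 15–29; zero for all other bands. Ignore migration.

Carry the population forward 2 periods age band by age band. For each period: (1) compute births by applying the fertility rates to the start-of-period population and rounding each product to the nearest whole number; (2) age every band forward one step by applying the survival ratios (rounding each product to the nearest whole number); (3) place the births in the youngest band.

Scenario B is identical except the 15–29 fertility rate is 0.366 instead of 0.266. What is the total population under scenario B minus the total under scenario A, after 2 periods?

Let band 1 be 0–14 through band 5 = 60+.
Period 1.
Births: 59500 × 0.266 = 15827
Band 2: 14000 × 0.949 = 13286
Band 3: 59500 × 0.952 = 56644
Band 4: 65500 × 0.934 = 61177
Band 5: 72500 × 0.958 + 47500 × 0.32 = 69455 + 15200 = 84655
→ [15827, 13286, 56644, 61177, 84655]
Period 2.
Births: 13286 × 0.266 = 3534
Band 2: 15827 × 0.949 = 15020
Band 3: 13286 × 0.952 = 12648
Band 4: 56644 × 0.934 = 52905
Band 5: 61177 × 0.958 + 84655 × 0.32 = 58608 + 27090 = 85698
→ [3534, 15020, 12648, 52905, 85698]
Scenario A total after 2 periods: 169805
Scenario B projection —
Period 1.
Births: 59500 × 0.366 = 21777
Band 2: 14000 × 0.949 = 13286
Band 3: 59500 × 0.952 = 56644
Band 4: 65500 × 0.934 = 61177
Band 5: 72500 × 0.958 + 47500 × 0.32 = 69455 + 15200 = 84655
→ [21777, 13286, 56644, 61177, 84655]
Period 2.
Births: 13286 × 0.366 = 4863
Band 2: 21777 × 0.949 = 20666
Band 3: 13286 × 0.952 = 12648
Band 4: 56644 × 0.934 = 52905
Band 5: 61177 × 0.958 + 84655 × 0.32 = 58608 + 27090 = 85698
→ [4863, 20666, 12648, 52905, 85698]
Scenario B total after 2 periods: 176780
Difference B − A = 176780 − 169805 = 6975

6975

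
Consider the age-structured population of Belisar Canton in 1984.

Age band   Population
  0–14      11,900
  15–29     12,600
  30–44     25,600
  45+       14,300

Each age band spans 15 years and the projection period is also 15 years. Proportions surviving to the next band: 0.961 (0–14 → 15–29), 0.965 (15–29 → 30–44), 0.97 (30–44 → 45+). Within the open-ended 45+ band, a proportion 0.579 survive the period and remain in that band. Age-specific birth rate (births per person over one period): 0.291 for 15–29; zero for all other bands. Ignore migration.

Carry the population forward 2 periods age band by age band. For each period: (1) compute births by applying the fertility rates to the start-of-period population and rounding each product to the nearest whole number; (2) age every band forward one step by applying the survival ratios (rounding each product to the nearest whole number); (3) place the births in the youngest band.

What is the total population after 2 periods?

Numbering the groups 1..4 from youngest to oldest:
Period 1.
Births: 12600 × 0.291 = 3667
Group 2: 11900 × 0.961 = 11436
Group 3: 12600 × 0.965 = 12159
Group 4: 25600 × 0.97 + 14300 × 0.579 = 24832 + 8280 = 33112
End of period: [3667, 11436, 12159, 33112]
Period 2.
Births: 11436 × 0.291 = 3328
Group 2: 3667 × 0.961 = 3524
Group 3: 11436 × 0.965 = 11036
Group 4: 12159 × 0.97 + 33112 × 0.579 = 11794 + 19172 = 30966
End of period: [3328, 3524, 11036, 30966]
Total after period 2: 3328 + 3524 + 11036 + 30966 = 48854

48854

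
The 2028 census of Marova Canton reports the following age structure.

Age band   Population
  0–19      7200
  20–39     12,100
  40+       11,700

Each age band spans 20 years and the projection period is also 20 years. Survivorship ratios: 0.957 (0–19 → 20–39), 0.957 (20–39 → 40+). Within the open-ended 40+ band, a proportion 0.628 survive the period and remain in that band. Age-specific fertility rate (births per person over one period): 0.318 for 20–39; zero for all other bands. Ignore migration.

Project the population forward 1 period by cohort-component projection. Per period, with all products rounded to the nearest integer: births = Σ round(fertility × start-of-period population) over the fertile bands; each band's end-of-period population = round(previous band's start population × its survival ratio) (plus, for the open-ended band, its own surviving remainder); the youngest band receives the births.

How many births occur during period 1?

3848

— Period 1 —
Births: 12100 * 0.318 = 3848
20–39: 7200 * 0.957 = 6890
40+: 12100 * 0.957 + 11700 * 0.628 = 11580 + 7348 = 18928
Population now: 0–19=3848, 20–39=6890, 40+=18928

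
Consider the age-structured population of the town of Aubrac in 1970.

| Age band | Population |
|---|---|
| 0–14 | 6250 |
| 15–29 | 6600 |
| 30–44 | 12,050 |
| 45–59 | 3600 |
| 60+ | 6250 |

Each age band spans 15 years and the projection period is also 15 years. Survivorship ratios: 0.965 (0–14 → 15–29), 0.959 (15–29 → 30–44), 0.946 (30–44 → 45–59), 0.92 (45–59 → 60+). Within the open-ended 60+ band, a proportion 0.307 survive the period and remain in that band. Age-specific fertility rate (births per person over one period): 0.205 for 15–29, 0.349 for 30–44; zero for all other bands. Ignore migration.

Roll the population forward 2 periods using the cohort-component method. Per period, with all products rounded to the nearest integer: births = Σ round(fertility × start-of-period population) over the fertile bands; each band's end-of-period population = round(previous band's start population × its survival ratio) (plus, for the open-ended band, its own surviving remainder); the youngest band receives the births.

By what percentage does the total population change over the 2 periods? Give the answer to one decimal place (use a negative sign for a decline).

Let group 1 be 0–14 through group 5 = 60+.
After projecting period 1:
Births: 6600 × 0.205 = 1353  |  12050 × 0.349 = 4205 — total 5558
Group 2: 6250 × 0.965 = 6031
Group 3: 6600 × 0.959 = 6329
Group 4: 12050 × 0.946 = 11399
Group 5: 3600 × 0.92 + 6250 × 0.307 = 3312 + 1919 = 5231
Population now: 0–14=5558, 15–29=6031, 30–44=6329, 45–59=11399, 60+=5231
After projecting period 2:
Births: 6031 × 0.205 = 1236  |  6329 × 0.349 = 2209 — total 3445
Group 2: 5558 × 0.965 = 5363
Group 3: 6031 × 0.959 = 5784
Group 4: 6329 × 0.946 = 5987
Group 5: 11399 × 0.92 + 5231 × 0.307 = 10487 + 1606 = 12093
Population now: 0–14=3445, 15–29=5363, 30–44=5784, 45–59=5987, 60+=12093
Total: 34750 → 32672; change = -2078; percentage change = -6.0%

-6.0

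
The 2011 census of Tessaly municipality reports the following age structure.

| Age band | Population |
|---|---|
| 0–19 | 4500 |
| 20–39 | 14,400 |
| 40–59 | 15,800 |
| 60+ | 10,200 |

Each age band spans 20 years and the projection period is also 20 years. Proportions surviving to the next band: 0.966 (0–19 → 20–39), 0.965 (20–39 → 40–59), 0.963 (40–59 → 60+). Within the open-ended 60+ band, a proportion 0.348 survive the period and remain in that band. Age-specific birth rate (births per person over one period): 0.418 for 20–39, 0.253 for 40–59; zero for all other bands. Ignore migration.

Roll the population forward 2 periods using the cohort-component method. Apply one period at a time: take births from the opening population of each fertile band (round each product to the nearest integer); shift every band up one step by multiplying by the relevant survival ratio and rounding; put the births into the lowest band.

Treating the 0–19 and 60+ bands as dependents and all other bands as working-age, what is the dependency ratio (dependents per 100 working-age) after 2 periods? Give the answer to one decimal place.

182.0

— Period 1 —
Births: 14400 × 0.418 = 6019  |  15800 × 0.253 = 3997 ⇒ total 10016
20–39: 4500 × 0.966 = 4347
40–59: 14400 × 0.965 = 13896
60+: 15800 × 0.963 + 10200 × 0.348 = 15215 + 3550 = 18765
→ [10016, 4347, 13896, 18765]
— Period 2 —
Births: 4347 × 0.418 = 1817  |  13896 × 0.253 = 3516 ⇒ total 5333
20–39: 10016 × 0.966 = 9675
40–59: 4347 × 0.965 = 4195
60+: 13896 × 0.963 + 18765 × 0.348 = 13382 + 6530 = 19912
→ [5333, 9675, 4195, 19912]
Dependents (band 0–19 + band 60+) = 5333 + 19912 = 25245; working-age = 13870; ratio = 25245/13870 × 100 = 182.0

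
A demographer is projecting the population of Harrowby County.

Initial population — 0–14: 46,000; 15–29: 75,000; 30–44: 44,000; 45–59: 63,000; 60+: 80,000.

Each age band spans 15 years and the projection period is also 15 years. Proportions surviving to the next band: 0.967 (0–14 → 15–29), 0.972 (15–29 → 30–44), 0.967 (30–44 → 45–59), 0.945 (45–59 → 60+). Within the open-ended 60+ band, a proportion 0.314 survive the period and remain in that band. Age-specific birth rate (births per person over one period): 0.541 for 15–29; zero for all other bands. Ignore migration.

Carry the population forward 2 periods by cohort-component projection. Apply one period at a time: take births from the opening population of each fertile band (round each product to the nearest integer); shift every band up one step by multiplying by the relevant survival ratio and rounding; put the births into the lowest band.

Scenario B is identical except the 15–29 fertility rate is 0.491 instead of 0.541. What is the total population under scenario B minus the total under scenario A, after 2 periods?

-5850

Let band 1 be 0–14 through band 5 = 60+.
Period 1:
Births: 75000 × 0.541 = 40575
Band 2: 46000 × 0.967 = 44482
Band 3: 75000 × 0.972 = 72900
Band 4: 44000 × 0.967 = 42548
Band 5: 63000 × 0.945 + 80000 × 0.314 = 59535 + 25120 = 84655
Giving 40575 / 44482 / 72900 / 42548 / 84655.
Period 2:
Births: 44482 × 0.541 = 24065
Band 2: 40575 × 0.967 = 39236
Band 3: 44482 × 0.972 = 43237
Band 4: 72900 × 0.967 = 70494
Band 5: 42548 × 0.945 + 84655 × 0.314 = 40208 + 26582 = 66790
Giving 24065 / 39236 / 43237 / 70494 / 66790.
Scenario A total after 2 periods: 243822
Scenario B projection —
Period 1:
Births: 75000 × 0.491 = 36825
Band 2: 46000 × 0.967 = 44482
Band 3: 75000 × 0.972 = 72900
Band 4: 44000 × 0.967 = 42548
Band 5: 63000 × 0.945 + 80000 × 0.314 = 59535 + 25120 = 84655
Giving 36825 / 44482 / 72900 / 42548 / 84655.
Period 2:
Births: 44482 × 0.491 = 21841
Band 2: 36825 × 0.967 = 35610
Band 3: 44482 × 0.972 = 43237
Band 4: 72900 × 0.967 = 70494
Band 5: 42548 × 0.945 + 84655 × 0.314 = 40208 + 26582 = 66790
Giving 21841 / 35610 / 43237 / 70494 / 66790.
Scenario B total after 2 periods: 237972
Difference B − A = 237972 − 243822 = -5850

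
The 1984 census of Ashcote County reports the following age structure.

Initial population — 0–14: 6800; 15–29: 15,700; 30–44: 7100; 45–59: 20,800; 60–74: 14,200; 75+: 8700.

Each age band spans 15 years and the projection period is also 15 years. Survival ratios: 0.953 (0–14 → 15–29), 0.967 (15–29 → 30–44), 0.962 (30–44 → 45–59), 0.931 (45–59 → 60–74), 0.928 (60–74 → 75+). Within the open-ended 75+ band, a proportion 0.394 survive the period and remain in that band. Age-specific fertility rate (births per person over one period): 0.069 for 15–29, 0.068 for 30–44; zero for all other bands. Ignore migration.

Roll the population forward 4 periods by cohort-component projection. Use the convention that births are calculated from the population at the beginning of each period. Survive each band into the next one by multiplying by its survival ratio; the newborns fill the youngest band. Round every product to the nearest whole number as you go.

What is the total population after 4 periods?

— Period 1 —
Births: 15700 * 0.069 = 1083  |  7100 * 0.068 = 483 — total 1566
15–29: 6800 * 0.953 = 6480
30–44: 15700 * 0.967 = 15182
45–59: 7100 * 0.962 = 6830
60–74: 20800 * 0.931 = 19365
75+: 14200 * 0.928 + 8700 * 0.394 = 13178 + 3428 = 16606
→ [1566, 6480, 15182, 6830, 19365, 16606]
— Period 2 —
Births: 6480 * 0.069 = 447  |  15182 * 0.068 = 1032 — total 1479
15–29: 1566 * 0.953 = 1492
30–44: 6480 * 0.967 = 6266
45–59: 15182 * 0.962 = 14605
60–74: 6830 * 0.931 = 6359
75+: 19365 * 0.928 + 16606 * 0.394 = 17971 + 6543 = 24514
→ [1479, 1492, 6266, 14605, 6359, 24514]
— Period 3 —
Births: 1492 * 0.069 = 103  |  6266 * 0.068 = 426 — total 529
15–29: 1479 * 0.953 = 1409
30–44: 1492 * 0.967 = 1443
45–59: 6266 * 0.962 = 6028
60–74: 14605 * 0.931 = 13597
75+: 6359 * 0.928 + 24514 * 0.394 = 5901 + 9659 = 15560
→ [529, 1409, 1443, 6028, 13597, 15560]
— Period 4 —
Births: 1409 * 0.069 = 97  |  1443 * 0.068 = 98 — total 195
15–29: 529 * 0.953 = 504
30–44: 1409 * 0.967 = 1363
45–59: 1443 * 0.962 = 1388
60–74: 6028 * 0.931 = 5612
75+: 13597 * 0.928 + 15560 * 0.394 = 12618 + 6131 = 18749
→ [195, 504, 1363, 1388, 5612, 18749]
Total after period 4: 195 + 504 + 1363 + 1388 + 5612 + 18749 = 27811

27811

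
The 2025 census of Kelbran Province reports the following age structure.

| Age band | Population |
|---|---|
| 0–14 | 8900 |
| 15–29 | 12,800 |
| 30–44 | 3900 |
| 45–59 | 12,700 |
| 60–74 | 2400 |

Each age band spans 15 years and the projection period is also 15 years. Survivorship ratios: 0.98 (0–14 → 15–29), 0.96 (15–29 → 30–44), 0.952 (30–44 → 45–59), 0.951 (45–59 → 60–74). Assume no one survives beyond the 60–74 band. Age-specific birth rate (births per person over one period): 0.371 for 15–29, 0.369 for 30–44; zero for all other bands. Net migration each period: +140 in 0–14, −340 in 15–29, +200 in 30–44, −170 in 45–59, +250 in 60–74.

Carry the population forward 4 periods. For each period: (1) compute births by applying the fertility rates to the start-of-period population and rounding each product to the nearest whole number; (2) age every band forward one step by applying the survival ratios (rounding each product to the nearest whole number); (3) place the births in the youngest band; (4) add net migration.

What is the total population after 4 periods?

After projecting period 1:
Births: 12800 × 0.371 = 4749 ; 3900 × 0.369 = 1439 → 6188
15–29: 8900 × 0.98 = 8722
30–44: 12800 × 0.96 = 12288
45–59: 3900 × 0.952 = 3713
60–74: 12700 × 0.951 = 12078
Net migration: 0–14 + 140 → 6328; 15–29 − 340 → 8382; 30–44 + 200 → 12488; 45–59 − 170 → 3543; 60–74 + 250 → 12328
Giving 6328 / 8382 / 12488 / 3543 / 12328.
After projecting period 2:
Births: 8382 × 0.371 = 3110 ; 12488 × 0.369 = 4608 → 7718
15–29: 6328 × 0.98 = 6201
30–44: 8382 × 0.96 = 8047
45–59: 12488 × 0.952 = 11889
60–74: 3543 × 0.951 = 3369
Net migration: 0–14 + 140 → 7858; 15–29 − 340 → 5861; 30–44 + 200 → 8247; 45–59 − 170 → 11719; 60–74 + 250 → 3619
Giving 7858 / 5861 / 8247 / 11719 / 3619.
After projecting period 3:
Births: 5861 × 0.371 = 2174 ; 8247 × 0.369 = 3043 → 5217
15–29: 7858 × 0.98 = 7701
30–44: 5861 × 0.96 = 5627
45–59: 8247 × 0.952 = 7851
60–74: 11719 × 0.951 = 11145
Net migration: 0–14 + 140 → 5357; 15–29 − 340 → 7361; 30–44 + 200 → 5827; 45–59 − 170 → 7681; 60–74 + 250 → 11395
Giving 5357 / 7361 / 5827 / 7681 / 11395.
After projecting period 4:
Births: 7361 × 0.371 = 2731 ; 5827 × 0.369 = 2150 → 4881
15–29: 5357 × 0.98 = 5250
30–44: 7361 × 0.96 = 7067
45–59: 5827 × 0.952 = 5547
60–74: 7681 × 0.951 = 7305
Net migration: 0–14 + 140 → 5021; 15–29 − 340 → 4910; 30–44 + 200 → 7267; 45–59 − 170 → 5377; 60–74 + 250 → 7555
Giving 5021 / 4910 / 7267 / 5377 / 7555.
Total after period 4: 5021 + 4910 + 7267 + 5377 + 7555 = 30130

30130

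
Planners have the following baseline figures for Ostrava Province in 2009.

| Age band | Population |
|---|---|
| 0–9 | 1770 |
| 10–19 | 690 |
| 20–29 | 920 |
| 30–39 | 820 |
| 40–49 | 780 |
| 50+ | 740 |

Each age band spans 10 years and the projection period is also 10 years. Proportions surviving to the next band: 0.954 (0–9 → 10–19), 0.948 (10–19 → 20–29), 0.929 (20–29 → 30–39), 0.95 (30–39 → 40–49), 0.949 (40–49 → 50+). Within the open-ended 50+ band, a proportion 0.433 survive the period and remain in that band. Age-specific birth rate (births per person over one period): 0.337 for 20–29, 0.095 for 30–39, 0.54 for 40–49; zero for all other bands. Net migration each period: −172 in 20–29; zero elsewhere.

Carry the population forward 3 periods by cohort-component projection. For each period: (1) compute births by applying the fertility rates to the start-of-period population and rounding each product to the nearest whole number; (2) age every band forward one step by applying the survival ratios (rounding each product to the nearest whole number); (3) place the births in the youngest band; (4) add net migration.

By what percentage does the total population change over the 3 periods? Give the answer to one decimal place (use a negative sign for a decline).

-9.1

After projecting period 1:
Births: 920 * 0.337 = 310, 820 * 0.095 = 78, 780 * 0.54 = 421 → total 809
10–19: 1770 * 0.954 = 1689
20–29: 690 * 0.948 = 654
30–39: 920 * 0.929 = 855
40–49: 820 * 0.95 = 779
50+: 780 * 0.949 + 740 * 0.433 = 740 + 320 = 1060
Net migration: 20–29 − 172 → 482
Population now: 0–9=809, 10–19=1689, 20–29=482, 30–39=855, 40–49=779, 50+=1060
After projecting period 2:
Births: 482 * 0.337 = 162, 855 * 0.095 = 81, 779 * 0.54 = 421 → total 664
10–19: 809 * 0.954 = 772
20–29: 1689 * 0.948 = 1601
30–39: 482 * 0.929 = 448
40–49: 855 * 0.95 = 812
50+: 779 * 0.949 + 1060 * 0.433 = 739 + 459 = 1198
Net migration: 20–29 − 172 → 1429
Population now: 0–9=664, 10–19=772, 20–29=1429, 30–39=448, 40–49=812, 50+=1198
After projecting period 3:
Births: 1429 * 0.337 = 482, 448 * 0.095 = 43, 812 * 0.54 = 438 → total 963
10–19: 664 * 0.954 = 633
20–29: 772 * 0.948 = 732
30–39: 1429 * 0.929 = 1328
40–49: 448 * 0.95 = 426
50+: 812 * 0.949 + 1198 * 0.433 = 771 + 519 = 1290
Net migration: 20–29 − 172 → 560
Population now: 0–9=963, 10–19=633, 20–29=560, 30–39=1328, 40–49=426, 50+=1290
Total: 5720 → 5200; change = -520; percentage change = -9.1%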